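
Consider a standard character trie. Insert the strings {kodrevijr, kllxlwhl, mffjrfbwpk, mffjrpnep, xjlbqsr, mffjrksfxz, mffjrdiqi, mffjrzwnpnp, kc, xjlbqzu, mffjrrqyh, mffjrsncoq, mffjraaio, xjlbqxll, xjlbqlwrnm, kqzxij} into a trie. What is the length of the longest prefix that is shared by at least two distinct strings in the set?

The deepest shared node is where two words last agree before diverging.
"mffjraaio" and "mffjrdiqi" agree on "mffjr" (5 characters) before diverging; nothing deeper is shared.
Longest shared-prefix length: 5

5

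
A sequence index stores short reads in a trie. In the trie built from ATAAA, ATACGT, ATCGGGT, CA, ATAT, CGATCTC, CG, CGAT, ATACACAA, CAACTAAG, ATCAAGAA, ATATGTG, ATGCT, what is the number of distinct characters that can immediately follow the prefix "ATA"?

Walk "ATA" from the root, arriving at one node.
Distinct next characters after "ATA": A, C, T.
That node has 3 child edges.

3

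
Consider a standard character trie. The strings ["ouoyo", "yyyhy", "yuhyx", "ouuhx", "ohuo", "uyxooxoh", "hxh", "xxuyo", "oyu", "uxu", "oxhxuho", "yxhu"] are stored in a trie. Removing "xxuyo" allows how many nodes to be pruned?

A node on "xxuyo"'s path can go only if nothing else ends at it or branches off below it.
No other word shares any prefix with "xxuyo", so all 5 of its nodes go.
Nodes removed: 5

5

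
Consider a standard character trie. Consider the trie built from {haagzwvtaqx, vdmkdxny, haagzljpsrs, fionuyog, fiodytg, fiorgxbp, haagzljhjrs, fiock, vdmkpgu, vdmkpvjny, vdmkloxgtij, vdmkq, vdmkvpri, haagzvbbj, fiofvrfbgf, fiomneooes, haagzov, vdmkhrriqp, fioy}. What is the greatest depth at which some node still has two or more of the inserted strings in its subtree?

Look for the deepest trie node that still has at least two words in its subtree.
"haagzljhjrs" and "haagzljpsrs" agree on "haagzlj" (7 characters) before diverging; nothing deeper is shared.
Longest shared-prefix length: 7

7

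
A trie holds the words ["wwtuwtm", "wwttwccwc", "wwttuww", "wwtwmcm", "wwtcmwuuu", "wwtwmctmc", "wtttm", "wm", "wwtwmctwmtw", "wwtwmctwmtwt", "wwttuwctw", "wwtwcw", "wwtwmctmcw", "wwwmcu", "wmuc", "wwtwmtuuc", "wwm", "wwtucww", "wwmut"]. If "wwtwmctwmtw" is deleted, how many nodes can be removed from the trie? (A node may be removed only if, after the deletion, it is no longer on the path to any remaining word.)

0

A node on "wwtwmctwmtw"'s path can go only if nothing else ends at it or branches off below it.
Every node on "wwtwmctwmtw" is still needed (e.g. by "wwtwmctwmtwt"), so nothing is freed.
Nodes removed: 0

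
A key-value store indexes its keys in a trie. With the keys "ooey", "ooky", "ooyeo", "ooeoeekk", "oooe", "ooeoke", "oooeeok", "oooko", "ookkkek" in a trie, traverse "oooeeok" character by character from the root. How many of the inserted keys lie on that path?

2

Check each prefix of "oooeeok" against the stored set — each match is an end-marker on the path.
Prefixes of the query that are stored words: "oooe", "oooeeok"
Count: 2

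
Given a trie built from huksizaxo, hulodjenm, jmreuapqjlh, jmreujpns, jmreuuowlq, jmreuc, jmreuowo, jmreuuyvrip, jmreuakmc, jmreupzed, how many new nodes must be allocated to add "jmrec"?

1

The longest prefix of "jmrec" already in the trie is "jmre" (length 4).
Each of the 1 remaining characters creates one node.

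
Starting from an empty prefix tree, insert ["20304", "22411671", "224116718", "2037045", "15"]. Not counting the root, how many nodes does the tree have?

19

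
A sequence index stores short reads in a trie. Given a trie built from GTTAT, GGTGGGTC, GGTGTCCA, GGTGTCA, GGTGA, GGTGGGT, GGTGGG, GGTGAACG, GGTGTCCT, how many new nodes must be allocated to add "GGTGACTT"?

3

The longest prefix of "GGTGACTT" already in the trie is "GGTGA" (length 5).
So 8 − 5 = 3 new nodes.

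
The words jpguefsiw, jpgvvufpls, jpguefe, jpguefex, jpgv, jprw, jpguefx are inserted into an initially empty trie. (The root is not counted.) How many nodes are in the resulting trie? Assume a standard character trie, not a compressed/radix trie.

Trie structure (* marks end of a word):
(root)
└─ j
   └─ p
      ├─ g
      │  ├─ u
      │  │  └─ e
      │  │     └─ f
      │  │        ├─ e *
      │  │        │  └─ x *
      │  │        ├─ s
      │  │        │  └─ i
      │  │        │     └─ w *
      │  │        └─ x *
      │  └─ v *
      │     └─ v
      │        └─ u
      │           └─ f
      │              └─ p
      │                 └─ l
      │                    └─ s *
      └─ r
         └─ w *
Counting every labelled node above: 21.

21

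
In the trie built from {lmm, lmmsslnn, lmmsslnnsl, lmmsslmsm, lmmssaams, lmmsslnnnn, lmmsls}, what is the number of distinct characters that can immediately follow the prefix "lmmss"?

2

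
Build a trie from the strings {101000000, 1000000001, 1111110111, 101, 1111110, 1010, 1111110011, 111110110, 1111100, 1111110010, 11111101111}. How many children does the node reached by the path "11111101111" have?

0

Follow the path "11111101111" to its node, then look at its outgoing edges.
No stored string extends past "11111101111".
That node has 0 child edges.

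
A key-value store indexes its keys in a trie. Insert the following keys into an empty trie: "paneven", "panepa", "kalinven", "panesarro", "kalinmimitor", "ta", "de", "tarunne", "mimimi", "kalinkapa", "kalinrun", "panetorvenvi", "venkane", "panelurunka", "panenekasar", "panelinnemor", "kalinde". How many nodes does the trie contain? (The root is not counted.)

Trace insertions, counting only characters that open a new branch:
  "paneven" → 7 new (p, a, n, e, v, e, n)
  "panepa" → prefix "pane" already present; 2 new (p, a)
  "kalinven" → 8 new (k, a, l, i, n, v, e, n)
  "panesarro" → prefix "pane" already present; 5 new (s, a, r, r, o)
  "kalinmimitor" → prefix "kalin" already present; 7 new (m, i, m, i, t, o, r)
  "ta" → 2 new (t, a)
  "de" → 2 new (d, e)
  "tarunne" → prefix "ta" already present; 5 new (r, u, n, n, e)
  "mimimi" → 6 new (m, i, m, i, m, i)
  "kalinkapa" → prefix "kalin" already present; 4 new (k, a, p, a)
  "kalinrun" → prefix "kalin" already present; 3 new (r, u, n)
  "panetorvenvi" → prefix "pane" already present; 8 new (t, o, r, v, e, n, v, i)
  "venkane" → 7 new (v, e, n, k, a, n, e)
  "panelurunka" → prefix "pane" already present; 7 new (l, u, r, u, n, k, a)
  "panenekasar" → prefix "pane" already present; 7 new (n, e, k, a, s, a, r)
  "panelinnemor" → prefix "panel" already present; 7 new (i, n, n, e, m, o, r)
  "kalinde" → prefix "kalin" already present; 2 new (d, e)
Total nodes = 7 + 2 + 8 + 5 + 7 + 2 + 2 + 5 + 6 + 4 + 3 + 8 + 7 + 7 + 7 + 7 + 2 = 89

89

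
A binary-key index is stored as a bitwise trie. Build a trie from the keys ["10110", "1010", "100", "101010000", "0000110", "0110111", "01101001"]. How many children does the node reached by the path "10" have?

2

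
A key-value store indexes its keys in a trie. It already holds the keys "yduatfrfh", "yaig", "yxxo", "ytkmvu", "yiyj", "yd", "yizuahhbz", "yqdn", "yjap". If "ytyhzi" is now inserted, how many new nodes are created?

4

Walking "ytyhzi" from the root, the first 2 characters ("yt") follow existing edges; "y" is the first miss.
So 6 − 2 = 4 new nodes.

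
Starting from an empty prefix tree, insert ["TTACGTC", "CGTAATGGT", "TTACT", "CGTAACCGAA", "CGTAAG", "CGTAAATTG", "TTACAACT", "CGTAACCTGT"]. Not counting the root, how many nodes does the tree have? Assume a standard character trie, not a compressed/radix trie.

Count nodes per top-level branch (shared prefixes stored once):
  'C'-branch (CGTAAATTG, CGTAACCGAA, CGTAACCTGT, CGTAAG, CGTAATGGT): 22 nodes
  'T'-branch (TTACAACT, TTACGTC, TTACT): 12 nodes
Sum: 34

34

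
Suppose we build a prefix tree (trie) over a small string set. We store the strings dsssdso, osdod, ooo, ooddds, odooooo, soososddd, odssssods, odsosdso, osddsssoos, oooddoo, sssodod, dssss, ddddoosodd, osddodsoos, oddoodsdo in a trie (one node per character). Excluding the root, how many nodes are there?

Insert word by word; a character creates a node only if that edge doesn't already exist:
  "dsssdso" → 7 new (d, s, s, s, d, s, o)
  "osdod" → 5 new (o, s, d, o, d)
  "ooo" → prefix "o" already present; 2 new (o, o)
  "ooddds" → prefix "oo" already present; 4 new (d, d, d, s)
  "odooooo" → prefix "o" already present; 6 new (d, o, o, o, o, o)
  "soososddd" → 9 new (s, o, o, s, o, s, d, d, d)
  "odssssods" → prefix "od" already present; 7 new (s, s, s, s, o, d, s)
  "odsosdso" → prefix "ods" already present; 5 new (o, s, d, s, o)
  "osddsssoos" → prefix "osd" already present; 7 new (d, s, s, s, o, o, s)
  "oooddoo" → prefix "ooo" already present; 4 new (d, d, o, o)
  "sssodod" → prefix "s" already present; 6 new (s, s, o, d, o, d)
  "dssss" → prefix "dsss" already present; 1 new (s)
  "ddddoosodd" → prefix "d" already present; 9 new (d, d, d, o, o, s, o, d, d)
  "osddodsoos" → prefix "osdd" already present; 6 new (o, d, s, o, o, s)
  "oddoodsdo" → prefix "od" already present; 7 new (d, o, o, d, s, d, o)
Total nodes = 7 + 5 + 2 + 4 + 6 + 9 + 7 + 5 + 7 + 4 + 6 + 1 + 9 + 6 + 7 = 85

85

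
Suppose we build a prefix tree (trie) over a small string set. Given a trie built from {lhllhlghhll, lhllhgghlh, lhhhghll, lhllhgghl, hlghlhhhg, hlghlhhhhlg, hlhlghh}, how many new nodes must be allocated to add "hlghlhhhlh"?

Walking "hlghlhhhlh" from the root, the first 8 characters ("hlghlhhh") follow existing edges; "l" is the first miss.
New nodes needed: |"hlghlhhhlh"| − 8 = 10 − 8 = 2.

2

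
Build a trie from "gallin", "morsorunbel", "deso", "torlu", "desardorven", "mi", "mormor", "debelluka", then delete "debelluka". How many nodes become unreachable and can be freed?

Walk "debelluka" from the leaf back toward the root, removing each node that no remaining word uses.
The suffix "belluka" (7 nodes) is used only by "debelluka"; the node for "de" still has the child "s", so pruning stops there.
Nodes removed: 7

7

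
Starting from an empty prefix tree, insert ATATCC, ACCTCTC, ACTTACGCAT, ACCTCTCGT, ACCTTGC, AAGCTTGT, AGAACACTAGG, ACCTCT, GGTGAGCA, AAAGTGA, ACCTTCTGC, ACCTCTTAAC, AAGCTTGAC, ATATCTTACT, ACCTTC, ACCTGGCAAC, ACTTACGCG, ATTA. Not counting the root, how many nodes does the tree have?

79

Trace insertions, counting only characters that open a new branch:
  "ATATCC" → 6 new (A, T, A, T, C, C)
  "ACCTCTC" → prefix "A" already present; 6 new (C, C, T, C, T, C)
  "ACTTACGCAT" → prefix "AC" already present; 8 new (T, T, A, C, G, C, A, T)
  "ACCTCTCGT" → prefix "ACCTCTC" already present; 2 new (G, T)
  "ACCTTGC" → prefix "ACCT" already present; 3 new (T, G, C)
  "AAGCTTGT" → prefix "A" already present; 7 new (A, G, C, T, T, G, T)
  "AGAACACTAGG" → prefix "A" already present; 10 new (G, A, A, C, A, C, T, A, G, G)
  "ACCTCT" → prefix "ACCTCT" already present; 0 new (none)
  "GGTGAGCA" → 8 new (G, G, T, G, A, G, C, A)
  "AAAGTGA" → prefix "AA" already present; 5 new (A, G, T, G, A)
  "ACCTTCTGC" → prefix "ACCTT" already present; 4 new (C, T, G, C)
  "ACCTCTTAAC" → prefix "ACCTCT" already present; 4 new (T, A, A, C)
  "AAGCTTGAC" → prefix "AAGCTTG" already present; 2 new (A, C)
  "ATATCTTACT" → prefix "ATATC" already present; 5 new (T, T, A, C, T)
  "ACCTTC" → prefix "ACCTTC" already present; 0 new (none)
  "ACCTGGCAAC" → prefix "ACCT" already present; 6 new (G, G, C, A, A, C)
  "ACTTACGCG" → prefix "ACTTACGC" already present; 1 new (G)
  "ATTA" → prefix "AT" already present; 2 new (T, A)
Total nodes = 6 + 6 + 8 + 2 + 3 + 7 + 10 + 0 + 8 + 5 + 4 + 4 + 2 + 5 + 0 + 6 + 1 + 2 = 79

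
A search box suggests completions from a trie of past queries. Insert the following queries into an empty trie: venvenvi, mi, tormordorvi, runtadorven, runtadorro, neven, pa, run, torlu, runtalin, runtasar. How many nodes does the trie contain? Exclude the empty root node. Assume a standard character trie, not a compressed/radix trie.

For each word, the new-node count is its length minus the longest prefix already in the trie:
  "venvenvi" → 8 new (v, e, n, v, e, n, v, i)
  "mi" → 2 new (m, i)
  "tormordorvi" → 11 new (t, o, r, m, o, r, d, o, r, v, i)
  "runtadorven" → 11 new (r, u, n, t, a, d, o, r, v, e, n)
  "runtadorro" → prefix "runtador" already present; 2 new (r, o)
  "neven" → 5 new (n, e, v, e, n)
  "pa" → 2 new (p, a)
  "run" → prefix "run" already present; 0 new (none)
  "torlu" → prefix "tor" already present; 2 new (l, u)
  "runtalin" → prefix "runta" already present; 3 new (l, i, n)
  "runtasar" → prefix "runta" already present; 3 new (s, a, r)
Total nodes = 8 + 2 + 11 + 11 + 2 + 5 + 2 + 0 + 2 + 3 + 3 = 49

49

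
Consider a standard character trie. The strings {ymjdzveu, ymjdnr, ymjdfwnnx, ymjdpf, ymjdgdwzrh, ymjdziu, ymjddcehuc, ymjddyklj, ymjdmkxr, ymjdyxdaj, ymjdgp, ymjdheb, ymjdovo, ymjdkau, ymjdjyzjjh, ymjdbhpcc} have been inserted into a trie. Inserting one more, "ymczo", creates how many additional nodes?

The longest prefix of "ymczo" already in the trie is "ym" (length 2).
Each of the 3 remaining characters creates one node.

3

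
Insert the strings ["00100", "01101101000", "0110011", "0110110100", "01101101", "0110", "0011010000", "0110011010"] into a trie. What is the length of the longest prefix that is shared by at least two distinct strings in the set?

10

Equivalently: take the maximum, over all pairs, of their longest common prefix length.
e.g. "0110110100" and "01101101000" share the prefix "0110110100" of length 10; no pair shares a longer one.
Longest shared-prefix length: 10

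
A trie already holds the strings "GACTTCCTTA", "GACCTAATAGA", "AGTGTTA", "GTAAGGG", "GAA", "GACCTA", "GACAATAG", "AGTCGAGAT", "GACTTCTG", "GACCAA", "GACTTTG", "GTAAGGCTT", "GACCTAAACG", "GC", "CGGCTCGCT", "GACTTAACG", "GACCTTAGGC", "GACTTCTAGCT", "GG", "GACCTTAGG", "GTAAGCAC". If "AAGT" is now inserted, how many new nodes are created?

3

The longest prefix of "AAGT" already in the trie is "A" (length 1).
Each of the 3 remaining characters creates one node.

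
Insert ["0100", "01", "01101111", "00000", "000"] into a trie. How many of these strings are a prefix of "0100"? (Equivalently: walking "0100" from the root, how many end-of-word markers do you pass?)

Walk "0100" from the root; an end-of-word marker is hit whenever a stored word is a prefix of "0100".
Prefixes of the query that are stored words: "01", "0100"
Count: 2

2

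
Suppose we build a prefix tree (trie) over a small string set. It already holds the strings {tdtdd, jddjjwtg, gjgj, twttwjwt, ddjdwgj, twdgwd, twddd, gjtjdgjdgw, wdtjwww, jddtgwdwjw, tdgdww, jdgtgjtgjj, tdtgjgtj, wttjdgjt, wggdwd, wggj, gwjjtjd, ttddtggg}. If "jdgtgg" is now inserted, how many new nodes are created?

Walking "jdgtgg" from the root, the first 5 characters ("jdgtg") follow existing edges; "g" is the first miss.
So 6 − 5 = 1 new nodes.

1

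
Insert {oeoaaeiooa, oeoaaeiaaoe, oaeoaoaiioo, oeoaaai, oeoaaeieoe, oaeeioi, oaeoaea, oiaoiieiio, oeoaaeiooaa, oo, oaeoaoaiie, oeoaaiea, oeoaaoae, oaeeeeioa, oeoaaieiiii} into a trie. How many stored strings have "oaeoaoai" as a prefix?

2

Filter for entries beginning with "oaeoaoai":
Matches: "oaeoaoaiie", "oaeoaoaiioo"
Count: 2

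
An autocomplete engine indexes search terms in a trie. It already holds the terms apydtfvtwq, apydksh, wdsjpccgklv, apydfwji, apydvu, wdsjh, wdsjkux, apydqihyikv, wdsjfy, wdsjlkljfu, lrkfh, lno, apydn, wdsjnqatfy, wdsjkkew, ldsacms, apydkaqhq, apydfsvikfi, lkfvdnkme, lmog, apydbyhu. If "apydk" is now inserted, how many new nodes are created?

0

"apydk" is already a full path in the trie; only an end-marker is added.
No new nodes are needed: 0.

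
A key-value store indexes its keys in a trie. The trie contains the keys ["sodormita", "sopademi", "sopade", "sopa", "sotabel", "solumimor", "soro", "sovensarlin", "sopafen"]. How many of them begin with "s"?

Walk to "s"; the words in its subtree are exactly those with that prefix.
Matches: "sodormita", "solumimor", "sopa", "sopade", "sopademi", "sopafen", "soro", "sotabel", "sovensarlin"
Count: 9

9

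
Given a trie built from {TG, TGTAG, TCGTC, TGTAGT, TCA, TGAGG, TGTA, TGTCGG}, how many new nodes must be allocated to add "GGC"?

3

No existing word starts with "G", so every character of "GGC" needs a new node.
3 − 0 = 3 new nodes.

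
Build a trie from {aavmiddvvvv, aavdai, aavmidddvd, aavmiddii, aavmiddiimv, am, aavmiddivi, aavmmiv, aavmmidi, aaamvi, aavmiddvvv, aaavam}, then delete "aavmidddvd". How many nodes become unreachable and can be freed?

A node on "aavmidddvd"'s path can go only if nothing else ends at it or branches off below it.
The suffix "dvd" (3 nodes) is used only by "aavmidddvd"; the node for "aavmidd" still has the child "v", so pruning stops there.
Nodes removed: 3

3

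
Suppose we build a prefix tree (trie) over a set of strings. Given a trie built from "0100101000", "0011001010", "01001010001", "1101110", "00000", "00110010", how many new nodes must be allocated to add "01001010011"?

2

Walking "01001010011" from the root, the first 9 characters ("010010100") follow existing edges; "1" is the first miss.
Each of the 2 remaining characters creates one node.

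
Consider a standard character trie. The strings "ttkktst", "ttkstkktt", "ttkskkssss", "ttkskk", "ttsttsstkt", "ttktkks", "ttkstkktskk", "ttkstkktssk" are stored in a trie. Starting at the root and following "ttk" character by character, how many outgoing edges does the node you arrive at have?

Walk "ttk" from the root, arriving at one node.
Characters that immediately follow "ttk" among the stored strings: {k, s, t}.
That node has 3 child edges.

3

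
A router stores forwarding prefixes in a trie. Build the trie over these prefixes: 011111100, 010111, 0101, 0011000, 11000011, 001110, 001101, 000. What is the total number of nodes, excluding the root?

Trie structure (* marks end of a word):
(root)
├─ 0
│  ├─ 0
│  │  ├─ 0 *
│  │  └─ 1
│  │     └─ 1
│  │        ├─ 0
│  │        │  ├─ 0
│  │        │  │  └─ 0 *
│  │        │  └─ 1 *
│  │        └─ 1
│  │           └─ 0 *
│  └─ 1
│     ├─ 0
│     │  └─ 1 *
│     │     └─ 1
│     │        └─ 1 *
│     └─ 1
│        └─ 1
│           └─ 1
│              └─ 1
│                 └─ 1
│                    └─ 0
│                       └─ 0 *
└─ 1
   └─ 1
      └─ 0
         └─ 0
            └─ 0
               └─ 0
                  └─ 1
                     └─ 1 *
Counting every labelled node above: 31.

31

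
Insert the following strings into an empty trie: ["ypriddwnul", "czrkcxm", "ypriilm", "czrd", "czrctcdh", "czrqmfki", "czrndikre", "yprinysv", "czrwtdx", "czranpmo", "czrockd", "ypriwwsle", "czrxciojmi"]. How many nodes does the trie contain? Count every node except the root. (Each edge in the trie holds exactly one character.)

66

Count nodes per top-level branch (shared prefixes stored once):
  'c'-branch (czranpmo, czrctcdh, czrd, czrkcxm, czrndikre, czrockd, czrqmfki, czrwtdx, czrxciojmi): 44 nodes
  'y'-branch (ypriddwnul, ypriilm, yprinysv, ypriwwsle): 22 nodes
Sum: 66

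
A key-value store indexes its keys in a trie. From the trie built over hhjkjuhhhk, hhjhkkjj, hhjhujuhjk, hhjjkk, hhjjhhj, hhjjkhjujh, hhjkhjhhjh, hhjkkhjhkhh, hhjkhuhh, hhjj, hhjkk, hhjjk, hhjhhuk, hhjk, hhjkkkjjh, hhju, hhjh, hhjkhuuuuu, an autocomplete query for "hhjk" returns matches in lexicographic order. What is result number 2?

Words with prefix "hhjk", in lexicographic order: "hhjk", "hhjkhjhhjh", "hhjkhuhh", "hhjkhuuuuu", "hhjkjuhhhk", "hhjkk", "hhjkkhjhkhh", "hhjkkkjjh"
Position 2: hhjkhjhhjh

hhjkhjhhjh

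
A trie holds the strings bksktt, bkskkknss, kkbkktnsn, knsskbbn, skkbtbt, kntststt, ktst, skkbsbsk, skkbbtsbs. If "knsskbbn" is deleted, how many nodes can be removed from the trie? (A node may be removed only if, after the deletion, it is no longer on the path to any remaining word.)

A node on "knsskbbn"'s path can go only if nothing else ends at it or branches off below it.
The suffix "sskbbn" (6 nodes) is used only by "knsskbbn"; the node for "kn" still has the child "t", so pruning stops there.
Nodes removed: 6

6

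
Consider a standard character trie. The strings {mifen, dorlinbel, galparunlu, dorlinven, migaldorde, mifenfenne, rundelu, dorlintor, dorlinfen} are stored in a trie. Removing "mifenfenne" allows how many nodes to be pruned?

5

A node on "mifenfenne"'s path can go only if nothing else ends at it or branches off below it.
The suffix "fenne" (5 nodes) is used only by "mifenfenne"; "mifen" is itself a stored word, so pruning stops there.
Nodes removed: 5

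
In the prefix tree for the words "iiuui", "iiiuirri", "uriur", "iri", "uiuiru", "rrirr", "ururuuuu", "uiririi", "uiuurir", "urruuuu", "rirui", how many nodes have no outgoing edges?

11

A leaf is a node with no children — equivalently, the end of a word that is not a proper prefix of any other stored word.
Those words: "iiiuirri", "iiuui", "iri", "rirui", "rrirr", "uiririi", "uiuiru", "uiuurir", "uriur", "urruuuu", "ururuuuu"
Leaf count: 11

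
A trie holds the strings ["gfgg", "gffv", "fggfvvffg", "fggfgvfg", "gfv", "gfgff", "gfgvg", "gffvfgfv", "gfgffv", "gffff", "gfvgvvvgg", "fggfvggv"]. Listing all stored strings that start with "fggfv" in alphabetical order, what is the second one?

fggfvvffg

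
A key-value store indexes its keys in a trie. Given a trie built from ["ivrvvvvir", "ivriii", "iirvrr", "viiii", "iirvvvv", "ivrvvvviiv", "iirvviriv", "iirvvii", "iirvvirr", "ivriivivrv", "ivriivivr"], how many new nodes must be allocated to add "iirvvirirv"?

"iirvviri" is already a path in the trie; the remaining "rv" must be added.
Each of the 2 remaining characters creates one node.

2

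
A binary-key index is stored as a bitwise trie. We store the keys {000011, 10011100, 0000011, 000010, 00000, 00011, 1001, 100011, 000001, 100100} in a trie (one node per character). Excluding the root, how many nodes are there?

25

Trie structure (* marks end of a word):
(root)
├─ 0
│  └─ 0
│     └─ 0
│        ├─ 0
│        │  ├─ 0 *
│        │  │  └─ 1 *
│        │  │     └─ 1 *
│        │  └─ 1
│        │     ├─ 0 *
│        │     └─ 1 *
│        └─ 1
│           └─ 1 *
└─ 1
   └─ 0
      └─ 0
         ├─ 0
         │  └─ 1
         │     └─ 1 *
         └─ 1 *
            ├─ 0
            │  └─ 0 *
            └─ 1
               └─ 1
                  └─ 0
                     └─ 0 *
Counting every labelled node above: 25.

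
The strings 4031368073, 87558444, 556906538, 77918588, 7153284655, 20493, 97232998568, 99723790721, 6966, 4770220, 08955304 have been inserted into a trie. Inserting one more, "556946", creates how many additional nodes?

2

Walking "556946" from the root, the first 4 characters ("5569") follow existing edges; "4" is the first miss.
So 6 − 4 = 2 new nodes.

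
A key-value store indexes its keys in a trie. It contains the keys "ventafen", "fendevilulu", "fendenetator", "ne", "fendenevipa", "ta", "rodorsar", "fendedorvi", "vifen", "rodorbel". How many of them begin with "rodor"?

Filter for entries beginning with "rodor":
Matches: "rodorbel", "rodorsar"
Count: 2

2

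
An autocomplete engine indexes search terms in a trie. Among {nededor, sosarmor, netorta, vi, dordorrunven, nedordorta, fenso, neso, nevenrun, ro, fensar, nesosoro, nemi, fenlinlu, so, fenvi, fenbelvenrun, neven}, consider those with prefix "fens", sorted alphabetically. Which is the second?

DFS of the "fens" subtree visits, in order: "fensar", "fenso"
Position 2: fenso

fenso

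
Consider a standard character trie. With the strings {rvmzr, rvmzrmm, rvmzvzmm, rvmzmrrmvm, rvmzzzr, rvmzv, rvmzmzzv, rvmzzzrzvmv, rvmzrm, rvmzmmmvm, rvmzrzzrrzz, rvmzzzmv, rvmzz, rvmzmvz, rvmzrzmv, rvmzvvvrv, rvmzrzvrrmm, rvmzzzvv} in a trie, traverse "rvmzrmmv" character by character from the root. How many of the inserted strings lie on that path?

3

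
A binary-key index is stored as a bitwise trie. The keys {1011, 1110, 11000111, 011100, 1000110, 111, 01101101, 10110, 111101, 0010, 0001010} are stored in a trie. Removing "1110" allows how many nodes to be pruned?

1

Walk "1110" from the leaf back toward the root, removing each node that no remaining word uses.
The suffix "0" (1 node) is used only by "1110"; the node for "111" still has the child "1", so pruning stops there.
Nodes removed: 1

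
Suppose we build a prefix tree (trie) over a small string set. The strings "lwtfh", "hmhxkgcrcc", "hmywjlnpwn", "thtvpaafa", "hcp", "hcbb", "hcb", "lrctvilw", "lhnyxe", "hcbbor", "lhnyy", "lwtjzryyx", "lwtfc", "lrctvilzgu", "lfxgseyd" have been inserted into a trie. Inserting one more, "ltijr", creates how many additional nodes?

Walking "ltijr" from the root, the first 1 characters ("l") follow existing edges; "t" is the first miss.
Each of the 4 remaining characters creates one node.

4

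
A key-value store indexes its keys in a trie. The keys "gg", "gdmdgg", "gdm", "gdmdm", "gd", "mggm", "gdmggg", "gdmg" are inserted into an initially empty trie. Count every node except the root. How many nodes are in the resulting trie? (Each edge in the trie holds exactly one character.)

15

Count nodes per top-level branch (shared prefixes stored once):
  'g'-branch (gd, gdm, gdmdgg, gdmdm, gdmg, gdmggg, gg): 11 nodes
  'm'-branch (mggm): 4 nodes
Sum: 15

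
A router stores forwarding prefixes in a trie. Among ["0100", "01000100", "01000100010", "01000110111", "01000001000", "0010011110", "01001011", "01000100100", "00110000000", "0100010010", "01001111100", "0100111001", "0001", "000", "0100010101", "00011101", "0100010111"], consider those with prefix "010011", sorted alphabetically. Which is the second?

DFS of the "010011" subtree visits, in order: "0100111001", "01001111100"
Position 2: 01001111100

01001111100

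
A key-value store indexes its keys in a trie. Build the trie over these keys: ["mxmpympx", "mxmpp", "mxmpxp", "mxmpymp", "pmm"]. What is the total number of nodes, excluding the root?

Trace insertions, counting only characters that open a new branch:
  "mxmpympx" → 8 new (m, x, m, p, y, m, p, x)
  "mxmpp" → prefix "mxmp" already present; 1 new (p)
  "mxmpxp" → prefix "mxmp" already present; 2 new (x, p)
  "mxmpymp" → prefix "mxmpymp" already present; 0 new (none)
  "pmm" → 3 new (p, m, m)
Total nodes = 8 + 1 + 2 + 0 + 3 = 14

14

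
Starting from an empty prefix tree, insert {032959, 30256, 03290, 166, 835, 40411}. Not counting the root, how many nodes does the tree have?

Insert word by word; a character creates a node only if that edge doesn't already exist:
  "032959" → 6 new (0, 3, 2, 9, 5, 9)
  "30256" → 5 new (3, 0, 2, 5, 6)
  "03290" → prefix "0329" already present; 1 new (0)
  "166" → 3 new (1, 6, 6)
  "835" → 3 new (8, 3, 5)
  "40411" → 5 new (4, 0, 4, 1, 1)
Total nodes = 6 + 5 + 1 + 3 + 3 + 5 = 23

23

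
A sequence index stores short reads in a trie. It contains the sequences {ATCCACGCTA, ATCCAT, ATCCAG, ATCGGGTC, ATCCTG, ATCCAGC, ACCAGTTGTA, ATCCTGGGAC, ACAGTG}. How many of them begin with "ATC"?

7

Traverse to the node for "ATC", then collect every word in that subtree.
Words under "ATC": ATCCACGCTA, ATCCAG, ATCCAGC, ATCCAT, ATCCTG, ATCCTGGGAC, ATCGGGTC
Count: 7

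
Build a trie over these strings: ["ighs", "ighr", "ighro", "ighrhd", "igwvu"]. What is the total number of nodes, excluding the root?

Trie structure (* marks end of a word):
(root)
└─ i
   └─ g
      ├─ h
      │  ├─ r *
      │  │  ├─ h
      │  │  │  └─ d *
      │  │  └─ o *
      │  └─ s *
      └─ w
         └─ v
            └─ u *
Counting every labelled node above: 11.

11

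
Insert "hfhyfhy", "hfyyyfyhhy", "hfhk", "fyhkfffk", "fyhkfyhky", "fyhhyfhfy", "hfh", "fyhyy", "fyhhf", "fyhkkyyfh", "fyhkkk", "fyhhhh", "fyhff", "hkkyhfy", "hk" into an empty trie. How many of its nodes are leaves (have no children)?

13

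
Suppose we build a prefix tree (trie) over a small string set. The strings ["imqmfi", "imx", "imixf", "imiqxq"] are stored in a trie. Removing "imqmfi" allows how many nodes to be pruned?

A node on "imqmfi"'s path can go only if nothing else ends at it or branches off below it.
The suffix "qmfi" (4 nodes) is used only by "imqmfi"; the node for "im" still has the child "x", so pruning stops there.
Nodes removed: 4

4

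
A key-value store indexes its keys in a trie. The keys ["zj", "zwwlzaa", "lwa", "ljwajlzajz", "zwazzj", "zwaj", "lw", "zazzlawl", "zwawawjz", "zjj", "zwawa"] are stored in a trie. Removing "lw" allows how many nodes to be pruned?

0

Walk "lw" from the leaf back toward the root, removing each node that no remaining word uses.
Every node on "lw" is still needed (e.g. by "lwa"), so nothing is freed.
Nodes removed: 0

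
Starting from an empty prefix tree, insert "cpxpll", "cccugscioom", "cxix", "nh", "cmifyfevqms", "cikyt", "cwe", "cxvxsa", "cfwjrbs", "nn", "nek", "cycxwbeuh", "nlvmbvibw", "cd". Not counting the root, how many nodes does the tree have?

67

For each word, the new-node count is its length minus the longest prefix already in the trie:
  "cpxpll" → 6 new (c, p, x, p, l, l)
  "cccugscioom" → prefix "c" already present; 10 new (c, c, u, g, s, c, i, o, o, m)
  "cxix" → prefix "c" already present; 3 new (x, i, x)
  "nh" → 2 new (n, h)
  "cmifyfevqms" → prefix "c" already present; 10 new (m, i, f, y, f, e, v, q, m, s)
  "cikyt" → prefix "c" already present; 4 new (i, k, y, t)
  "cwe" → prefix "c" already present; 2 new (w, e)
  "cxvxsa" → prefix "cx" already present; 4 new (v, x, s, a)
  "cfwjrbs" → prefix "c" already present; 6 new (f, w, j, r, b, s)
  "nn" → prefix "n" already present; 1 new (n)
  "nek" → prefix "n" already present; 2 new (e, k)
  "cycxwbeuh" → prefix "c" already present; 8 new (y, c, x, w, b, e, u, h)
  "nlvmbvibw" → prefix "n" already present; 8 new (l, v, m, b, v, i, b, w)
  "cd" → prefix "c" already present; 1 new (d)
Total nodes = 6 + 10 + 3 + 2 + 10 + 4 + 2 + 4 + 6 + 1 + 2 + 8 + 8 + 1 = 67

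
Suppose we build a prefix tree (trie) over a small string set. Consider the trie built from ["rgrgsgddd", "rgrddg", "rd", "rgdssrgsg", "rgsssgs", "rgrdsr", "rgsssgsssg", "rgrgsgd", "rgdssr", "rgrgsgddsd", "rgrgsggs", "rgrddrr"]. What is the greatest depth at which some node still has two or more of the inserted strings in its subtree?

Look for the deepest trie node that still has at least two words in its subtree.
e.g. "rgrgsgddd" and "rgrgsgddsd" share the prefix "rgrgsgdd" of length 8; no pair shares a longer one.
Longest shared-prefix length: 8

8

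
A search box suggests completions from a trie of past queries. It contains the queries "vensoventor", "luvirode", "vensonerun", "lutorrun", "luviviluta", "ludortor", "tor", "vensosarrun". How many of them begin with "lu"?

Filter for entries beginning with "lu":
Words under "lu": ludortor, lutorrun, luvirode, luviviluta
Count: 4

4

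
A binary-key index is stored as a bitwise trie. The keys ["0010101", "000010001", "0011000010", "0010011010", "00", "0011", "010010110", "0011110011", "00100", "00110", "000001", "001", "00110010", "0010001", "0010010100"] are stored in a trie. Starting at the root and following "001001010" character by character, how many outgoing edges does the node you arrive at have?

Follow the path "001001010" to its node, then look at its outgoing edges.
Distinct next characters after "001001010": 0.
That node has 1 child edge.

1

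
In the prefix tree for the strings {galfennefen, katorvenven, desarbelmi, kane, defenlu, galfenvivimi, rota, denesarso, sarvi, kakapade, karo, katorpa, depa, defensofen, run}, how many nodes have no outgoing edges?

15

A leaf is a node with no children — equivalently, the end of a word that is not a proper prefix of any other stored word.
Those words: "defenlu", "defensofen", "denesarso", "depa", "desarbelmi", "galfennefen", "galfenvivimi", "kakapade", "kane", "karo", "katorpa", "katorvenven", "rota", "run", "sarvi"
Leaf count: 15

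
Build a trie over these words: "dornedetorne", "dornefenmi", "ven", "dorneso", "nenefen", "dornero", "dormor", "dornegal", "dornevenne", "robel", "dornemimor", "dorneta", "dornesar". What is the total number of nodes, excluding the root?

Count nodes per top-level branch (shared prefixes stored once):
  'd'-branch (dormor, dornedetorne, dornefenmi, dornegal, dornemimor, dornero, dornesar, dorneso, dorneta, dornevenne): 41 nodes
  'n'-branch (nenefen): 7 nodes
  'r'-branch (robel): 5 nodes
  'v'-branch (ven): 3 nodes
Sum: 56

56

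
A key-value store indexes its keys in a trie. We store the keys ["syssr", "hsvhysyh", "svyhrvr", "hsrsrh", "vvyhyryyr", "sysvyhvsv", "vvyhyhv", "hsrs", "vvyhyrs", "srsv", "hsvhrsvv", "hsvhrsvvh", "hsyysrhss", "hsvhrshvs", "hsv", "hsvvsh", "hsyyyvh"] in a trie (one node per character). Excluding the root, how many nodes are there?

65

Trace insertions, counting only characters that open a new branch:
  "syssr" → 5 new (s, y, s, s, r)
  "hsvhysyh" → 8 new (h, s, v, h, y, s, y, h)
  "svyhrvr" → prefix "s" already present; 6 new (v, y, h, r, v, r)
  "hsrsrh" → prefix "hs" already present; 4 new (r, s, r, h)
  "vvyhyryyr" → 9 new (v, v, y, h, y, r, y, y, r)
  "sysvyhvsv" → prefix "sys" already present; 6 new (v, y, h, v, s, v)
  "vvyhyhv" → prefix "vvyhy" already present; 2 new (h, v)
  "hsrs" → prefix "hsrs" already present; 0 new (none)
  "vvyhyrs" → prefix "vvyhyr" already present; 1 new (s)
  "srsv" → prefix "s" already present; 3 new (r, s, v)
  "hsvhrsvv" → prefix "hsvh" already present; 4 new (r, s, v, v)
  "hsvhrsvvh" → prefix "hsvhrsvv" already present; 1 new (h)
  "hsyysrhss" → prefix "hs" already present; 7 new (y, y, s, r, h, s, s)
  "hsvhrshvs" → prefix "hsvhrs" already present; 3 new (h, v, s)
  "hsv" → prefix "hsv" already present; 0 new (none)
  "hsvvsh" → prefix "hsv" already present; 3 new (v, s, h)
  "hsyyyvh" → prefix "hsyy" already present; 3 new (y, v, h)
Total nodes = 5 + 8 + 6 + 4 + 9 + 6 + 2 + 0 + 1 + 3 + 4 + 1 + 7 + 3 + 0 + 3 + 3 = 65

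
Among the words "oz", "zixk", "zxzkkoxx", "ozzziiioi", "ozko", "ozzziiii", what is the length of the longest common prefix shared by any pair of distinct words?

7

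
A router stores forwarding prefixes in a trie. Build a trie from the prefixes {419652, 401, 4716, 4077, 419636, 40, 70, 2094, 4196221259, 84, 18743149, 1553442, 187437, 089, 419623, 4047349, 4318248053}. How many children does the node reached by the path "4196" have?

3

The children of the "4196" node are the distinct next characters among strings starting with "4196".
Distinct next characters after "4196": 2, 3, 5.
That node has 3 child edges.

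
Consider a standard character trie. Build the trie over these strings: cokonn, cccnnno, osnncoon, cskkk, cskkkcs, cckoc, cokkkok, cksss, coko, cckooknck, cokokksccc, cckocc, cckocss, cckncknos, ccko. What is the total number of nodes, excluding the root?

Count nodes per top-level branch (shared prefixes stored once):
  'c'-branch (cccnnno, cckncknos, ccko, cckoc, cckocc, cckocss, cckooknck, cksss, cokkkok, coko, cokokksccc, cokonn, cskkk, cskkkcs): 49 nodes
  'o'-branch (osnncoon): 8 nodes
Sum: 57

57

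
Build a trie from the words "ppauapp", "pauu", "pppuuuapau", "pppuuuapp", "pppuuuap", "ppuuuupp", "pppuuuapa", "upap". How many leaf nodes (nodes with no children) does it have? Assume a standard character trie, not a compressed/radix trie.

Leaves are exactly the stored words that no other stored word extends.
Those words: "pauu", "ppauapp", "pppuuuapau", "pppuuuapp", "ppuuuupp", "upap"
Leaf count: 6

6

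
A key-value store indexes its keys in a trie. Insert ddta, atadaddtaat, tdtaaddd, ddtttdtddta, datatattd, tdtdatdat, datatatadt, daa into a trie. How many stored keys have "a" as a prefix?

Traverse to the node for "a", then collect every word in that subtree.
Matches: "atadaddtaat"
Count: 1

1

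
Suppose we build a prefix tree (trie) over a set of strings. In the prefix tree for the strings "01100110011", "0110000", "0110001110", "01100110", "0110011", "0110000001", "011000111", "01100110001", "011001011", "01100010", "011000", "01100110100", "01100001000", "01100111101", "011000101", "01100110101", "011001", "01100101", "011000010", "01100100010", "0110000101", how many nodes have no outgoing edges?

12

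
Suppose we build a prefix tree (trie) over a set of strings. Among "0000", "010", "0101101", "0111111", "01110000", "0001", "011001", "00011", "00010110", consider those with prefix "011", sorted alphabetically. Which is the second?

Words with prefix "011", in lexicographic order: "011001", "01110000", "0111111"
Position 2: 01110000

01110000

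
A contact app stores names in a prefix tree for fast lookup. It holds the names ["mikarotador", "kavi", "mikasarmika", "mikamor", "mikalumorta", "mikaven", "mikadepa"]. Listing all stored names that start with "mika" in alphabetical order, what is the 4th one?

DFS of the "mika" subtree visits, in order: "mikadepa", "mikalumorta", "mikamor", "mikarotador", "mikasarmika", "mikaven"
The 4th is mikarotador.

mikarotador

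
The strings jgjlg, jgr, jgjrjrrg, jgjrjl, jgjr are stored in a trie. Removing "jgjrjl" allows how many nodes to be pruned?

After clearing the end-marker at "jgjrjl", prune upward until reaching a node still needed by another word.
The suffix "l" (1 node) is used only by "jgjrjl"; the node for "jgjrj" still has the child "r", so pruning stops there.
Nodes removed: 1

1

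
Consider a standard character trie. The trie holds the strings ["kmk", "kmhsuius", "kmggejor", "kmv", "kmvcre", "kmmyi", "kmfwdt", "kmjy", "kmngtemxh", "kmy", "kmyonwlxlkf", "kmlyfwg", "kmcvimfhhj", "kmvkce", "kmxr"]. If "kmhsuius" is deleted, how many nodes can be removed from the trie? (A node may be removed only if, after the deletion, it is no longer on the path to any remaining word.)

A node on "kmhsuius"'s path can go only if nothing else ends at it or branches off below it.
The suffix "hsuius" (6 nodes) is used only by "kmhsuius"; the node for "km" still has the child "k", so pruning stops there.
Nodes removed: 6

6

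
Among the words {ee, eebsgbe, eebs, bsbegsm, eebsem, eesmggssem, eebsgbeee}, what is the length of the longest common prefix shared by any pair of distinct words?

Equivalently: take the maximum, over all pairs, of their longest common prefix length.
"eebsgbe" and "eebsgbeee" agree on "eebsgbe" (7 characters) before diverging; nothing deeper is shared.
Longest shared-prefix length: 7

7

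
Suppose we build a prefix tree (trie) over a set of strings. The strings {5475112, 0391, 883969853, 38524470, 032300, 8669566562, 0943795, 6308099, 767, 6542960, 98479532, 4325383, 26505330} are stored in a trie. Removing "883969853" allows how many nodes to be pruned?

Walk "883969853" from the leaf back toward the root, removing each node that no remaining word uses.
The suffix "83969853" (8 nodes) is used only by "883969853"; the node for "8" still has the child "6", so pruning stops there.
Nodes removed: 8

8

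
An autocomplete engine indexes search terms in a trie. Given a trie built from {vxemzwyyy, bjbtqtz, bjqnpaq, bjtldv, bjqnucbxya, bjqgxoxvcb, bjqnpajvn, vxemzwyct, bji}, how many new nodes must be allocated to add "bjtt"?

Walking "bjtt" from the root, the first 3 characters ("bjt") follow existing edges; "t" is the first miss.
New nodes needed: |"bjtt"| − 3 = 4 − 3 = 1.

1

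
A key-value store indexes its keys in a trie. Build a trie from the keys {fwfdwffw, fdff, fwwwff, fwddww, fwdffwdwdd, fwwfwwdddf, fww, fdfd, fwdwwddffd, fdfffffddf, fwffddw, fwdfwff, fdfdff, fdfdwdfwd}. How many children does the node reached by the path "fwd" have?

The children of the "fwd" node are the distinct next characters among strings starting with "fwd".
Characters that immediately follow "fwd" among the stored strings: {d, f, w}.
That node has 3 child edges.

3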